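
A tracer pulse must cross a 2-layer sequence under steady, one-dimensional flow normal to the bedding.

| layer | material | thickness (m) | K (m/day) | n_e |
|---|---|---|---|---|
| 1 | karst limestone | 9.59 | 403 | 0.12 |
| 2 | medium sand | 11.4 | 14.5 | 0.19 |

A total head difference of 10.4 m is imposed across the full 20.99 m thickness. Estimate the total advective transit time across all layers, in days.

With flow normal to the layers, continuity requires the same specific discharge q through every layer.
Σ(b_i/K_i) = 9.59/403 + 11.4/14.5 = 0.8100 d.
q = Δh / Σ(b_i/K_i) = 10.4 / 0.8100 = 12.84 m/day.
In each layer the seepage velocity is v_i = q/n_i, so the layer transit time is t_i = b_i·n_i / q:
  layer 1 (karst limestone): t_1 = 9.59 × 0.12 / 12.84 = 0.08963 d
  layer 2 (medium sand): t_2 = 11.4 × 0.19 / 12.84 = 0.1687 d
Total t = Σ t_i = 0.2583 days.

0.258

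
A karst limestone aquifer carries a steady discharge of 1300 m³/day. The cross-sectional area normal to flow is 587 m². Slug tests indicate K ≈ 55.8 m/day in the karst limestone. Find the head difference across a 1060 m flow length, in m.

42.1

From Q = K·A·i, i = Q / (K·A) = 1300 / (55.80 × 587.0) = 0.03969.
Head loss Δh = i · L = 0.03969 × 1060 = 42.07 m.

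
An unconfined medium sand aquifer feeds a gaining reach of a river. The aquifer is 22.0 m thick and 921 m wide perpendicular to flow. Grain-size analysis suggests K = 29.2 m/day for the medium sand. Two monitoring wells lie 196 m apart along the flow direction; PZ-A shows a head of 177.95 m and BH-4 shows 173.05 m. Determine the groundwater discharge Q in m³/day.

14800

Cross-sectional area A = 921 × 22.0 = 20262 m².
Hydraulic gradient i = (177.95 − 173.05) / 196 = 4.9 / 196 = 0.02500.
Darcy's law: Q = K · A · i = 29.20 × 20262 × 0.02500 = 14791 m³/day.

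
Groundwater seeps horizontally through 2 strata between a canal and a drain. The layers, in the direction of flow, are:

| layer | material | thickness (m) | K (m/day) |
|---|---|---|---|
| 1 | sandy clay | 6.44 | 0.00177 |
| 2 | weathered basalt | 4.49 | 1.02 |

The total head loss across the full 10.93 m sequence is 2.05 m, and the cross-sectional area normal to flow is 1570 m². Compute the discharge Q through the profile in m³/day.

0.884

Flow is perpendicular to layering, so the layers act in series and the equivalent K is the thickness-weighted harmonic mean.
Total thickness L = 6.44 + 4.49 = 10.93 m.
Σ(b_i/K_i) = 6.44/0.00177 + 4.49/1.02 = 3643 d.
K_eq = L / Σ(b_i/K_i) = 10.93 / 3643 = 0.003000 m/day.
Q = K_eq · A · (Δh/L) = 0.003000 × 1570 × (2.05/10.93) = 0.8835 m³/day.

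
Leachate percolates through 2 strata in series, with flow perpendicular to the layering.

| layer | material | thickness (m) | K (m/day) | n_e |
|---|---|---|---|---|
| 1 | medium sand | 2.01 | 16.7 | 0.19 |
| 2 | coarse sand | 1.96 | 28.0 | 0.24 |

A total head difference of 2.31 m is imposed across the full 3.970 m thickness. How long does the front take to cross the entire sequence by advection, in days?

0.0702

With flow normal to the layers, continuity requires the same specific discharge q through every layer.
Σ(b_i/K_i) = 2.01/16.7 + 1.96/28.0 = 0.1904 d.
q = Δh / Σ(b_i/K_i) = 2.31 / 0.1904 = 12.13 m/day.
In each layer the seepage velocity is v_i = q/n_i, so the layer transit time is t_i = b_i·n_i / q:
  layer 1 (medium sand): t_1 = 2.01 × 0.19 / 12.13 = 0.03147 d
  layer 2 (coarse sand): t_2 = 1.96 × 0.24 / 12.13 = 0.03876 d
Total t = Σ t_i = 0.07024 days.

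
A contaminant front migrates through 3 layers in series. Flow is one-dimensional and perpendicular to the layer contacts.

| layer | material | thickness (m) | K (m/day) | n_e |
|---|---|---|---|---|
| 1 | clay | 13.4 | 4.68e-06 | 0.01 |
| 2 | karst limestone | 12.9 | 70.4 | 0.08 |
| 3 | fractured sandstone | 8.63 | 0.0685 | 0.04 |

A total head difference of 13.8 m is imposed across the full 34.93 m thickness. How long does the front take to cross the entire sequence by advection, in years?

With flow normal to the layers, continuity requires the same specific discharge q through every layer.
Σ(b_i/K_i) = 13.4/4.68e-06 + 12.9/70.4 + 8.63/0.0685 = 2.863e+06 d.
q = Δh / Σ(b_i/K_i) = 13.8 / 2.863e+06 = 4.819e-06 m/day.
In each layer the seepage velocity is v_i = q/n_i, so the layer transit time is t_i = b_i·n_i / q:
  layer 1 (clay): t_1 = 13.4 × 0.01 / 4.819e-06 = 27804 d
  layer 2 (karst limestone): t_2 = 12.9 × 0.08 / 4.819e-06 = 2.141e+05 d
  layer 3 (fractured sandstone): t_3 = 8.63 × 0.04 / 4.819e-06 = 71626 d
Total t = Σ t_i = 3.136e+05 days = 858.5 years.

858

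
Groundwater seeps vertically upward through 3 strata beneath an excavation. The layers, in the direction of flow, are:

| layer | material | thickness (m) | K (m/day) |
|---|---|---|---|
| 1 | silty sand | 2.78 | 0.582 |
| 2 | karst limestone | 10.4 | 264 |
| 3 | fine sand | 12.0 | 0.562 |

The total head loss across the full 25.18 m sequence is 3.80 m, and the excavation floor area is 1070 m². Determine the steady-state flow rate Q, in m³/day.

155

Flow is perpendicular to layering, so the layers act in series and the equivalent K is the thickness-weighted harmonic mean.
Total thickness L = 2.78 + 10.4 + 12.0 = 25.18 m.
Σ(b_i/K_i) = 2.78/0.582 + 10.4/264 + 12.0/0.562 = 26.17 d.
K_eq = L / Σ(b_i/K_i) = 25.18 / 26.17 = 0.9622 m/day.
Q = K_eq · A · (Δh/L) = 0.9622 × 1070 × (3.80/25.18) = 155.4 m³/day.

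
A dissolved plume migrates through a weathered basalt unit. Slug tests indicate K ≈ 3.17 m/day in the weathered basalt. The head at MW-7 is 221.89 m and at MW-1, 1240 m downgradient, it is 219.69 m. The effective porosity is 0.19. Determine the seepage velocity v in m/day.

0.0296

Hydraulic gradient i = (221.89 − 219.69) / 1240 = 2.2 / 1240 = 0.001774.
Darcy flux q = K · i = 3.170 × 0.001774 = 0.005624 m/day.
Seepage velocity v = q / n_e = 0.005624 / 0.19 = 0.02960 m/day.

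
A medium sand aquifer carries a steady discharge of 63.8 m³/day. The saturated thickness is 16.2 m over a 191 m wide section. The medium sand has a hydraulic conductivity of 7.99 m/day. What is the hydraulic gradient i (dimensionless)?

0.00258

Cross-sectional area A = 191 × 16.2 = 3094 m².
From Q = K·A·i, i = Q / (K·A) = 63.8 / (7.990 × 3094) = 0.002581.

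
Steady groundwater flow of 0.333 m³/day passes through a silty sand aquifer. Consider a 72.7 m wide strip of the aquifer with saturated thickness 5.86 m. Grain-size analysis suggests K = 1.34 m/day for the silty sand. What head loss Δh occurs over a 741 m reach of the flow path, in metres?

0.432

Cross-sectional area A = 72.7 × 5.86 = 426.0 m².
From Q = K·A·i, i = Q / (K·A) = 0.333 / (1.340 × 426.0) = 0.0005833.
Head loss Δh = i · L = 0.0005833 × 741 = 0.4322 m.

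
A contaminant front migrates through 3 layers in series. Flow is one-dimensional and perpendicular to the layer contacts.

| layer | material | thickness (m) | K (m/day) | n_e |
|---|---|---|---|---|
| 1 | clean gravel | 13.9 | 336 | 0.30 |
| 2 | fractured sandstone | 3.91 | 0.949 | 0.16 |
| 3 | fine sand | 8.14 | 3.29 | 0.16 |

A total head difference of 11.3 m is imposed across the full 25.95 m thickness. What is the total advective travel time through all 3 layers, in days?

With flow normal to the layers, continuity requires the same specific discharge q through every layer.
Σ(b_i/K_i) = 13.9/336 + 3.91/0.949 + 8.14/3.29 = 6.636 d.
q = Δh / Σ(b_i/K_i) = 11.3 / 6.636 = 1.703 m/day.
In each layer the seepage velocity is v_i = q/n_i, so the layer transit time is t_i = b_i·n_i / q:
  layer 1 (clean gravel): t_1 = 13.9 × 0.30 / 1.703 = 2.449 d
  layer 2 (fractured sandstone): t_2 = 3.91 × 0.16 / 1.703 = 0.3674 d
  layer 3 (fine sand): t_3 = 8.14 × 0.16 / 1.703 = 0.7648 d
Total t = Σ t_i = 3.581 days.

3.58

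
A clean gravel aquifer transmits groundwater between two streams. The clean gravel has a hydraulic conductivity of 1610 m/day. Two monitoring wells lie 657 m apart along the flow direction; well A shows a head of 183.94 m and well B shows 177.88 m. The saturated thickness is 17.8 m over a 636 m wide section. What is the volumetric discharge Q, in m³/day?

168000

Cross-sectional area A = 636 × 17.8 = 11321 m².
Hydraulic gradient i = (183.94 − 177.88) / 657 = 6.06 / 657 = 0.009224.
Darcy's law: Q = K · A · i = 1610 × 11321 × 0.009224 = 1.681e+05 m³/day.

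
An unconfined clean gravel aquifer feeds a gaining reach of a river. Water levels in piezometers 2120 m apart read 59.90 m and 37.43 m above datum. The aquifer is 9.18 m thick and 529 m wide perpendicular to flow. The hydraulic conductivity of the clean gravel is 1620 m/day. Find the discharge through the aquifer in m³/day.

83400

Cross-sectional area A = 529 × 9.18 = 4856 m².
Hydraulic gradient i = (59.90 − 37.43) / 2120 = 22.47 / 2120 = 0.01060.
Darcy's law: Q = K · A · i = 1620 × 4856 × 0.01060 = 83384 m³/day.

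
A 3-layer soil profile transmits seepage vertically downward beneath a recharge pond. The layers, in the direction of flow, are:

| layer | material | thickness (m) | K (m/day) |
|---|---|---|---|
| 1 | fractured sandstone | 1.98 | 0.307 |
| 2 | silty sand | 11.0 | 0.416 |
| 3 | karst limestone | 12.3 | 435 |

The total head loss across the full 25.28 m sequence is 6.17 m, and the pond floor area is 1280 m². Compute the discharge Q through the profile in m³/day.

Flow is perpendicular to layering, so the layers act in series and the equivalent K is the thickness-weighted harmonic mean.
Total thickness L = 1.98 + 11.0 + 12.3 = 25.28 m.
Σ(b_i/K_i) = 1.98/0.307 + 11.0/0.416 + 12.3/435 = 32.92 d.
K_eq = L / Σ(b_i/K_i) = 25.28 / 32.92 = 0.7679 m/day.
Q = K_eq · A · (Δh/L) = 0.7679 × 1280 × (6.17/25.28) = 239.9 m³/day.

240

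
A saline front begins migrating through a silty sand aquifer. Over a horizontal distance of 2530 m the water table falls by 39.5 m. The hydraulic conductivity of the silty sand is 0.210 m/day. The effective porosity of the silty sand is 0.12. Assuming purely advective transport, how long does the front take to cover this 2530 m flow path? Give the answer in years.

254

Hydraulic gradient i = Δh / L = 39.5 / 2530 = 0.01561.
Darcy flux q = K · i = 0.2100 × 0.01561 = 0.003279 m/day.
Seepage velocity v = q / n_e = 0.003279 / 0.12 = 0.02732 m/day.
Travel time t = L / v = 2530 / 0.02732 = 92599 days = 253.5 years.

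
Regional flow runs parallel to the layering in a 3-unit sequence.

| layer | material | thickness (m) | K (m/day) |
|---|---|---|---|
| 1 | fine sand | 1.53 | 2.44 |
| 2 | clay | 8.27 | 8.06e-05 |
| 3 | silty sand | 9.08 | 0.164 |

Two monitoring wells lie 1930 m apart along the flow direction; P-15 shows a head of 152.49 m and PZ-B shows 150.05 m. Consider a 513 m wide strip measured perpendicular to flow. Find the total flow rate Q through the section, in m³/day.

3.39

Flow is parallel to layering, so each bed carries its own Darcy discharge and the transmissivities add.
Σ(K_i·b_i) = 2.44×1.53 + 8.06e-05×8.27 + 0.164×9.08 = 5.223 m²/day.
Hydraulic gradient i = (152.49 − 150.05) / 1930 = 2.44 / 1930 = 0.001264.
Q = Σ(K_i·b_i) · W · i = 5.223 × 513 × 0.001264 = 3.387 m³/day.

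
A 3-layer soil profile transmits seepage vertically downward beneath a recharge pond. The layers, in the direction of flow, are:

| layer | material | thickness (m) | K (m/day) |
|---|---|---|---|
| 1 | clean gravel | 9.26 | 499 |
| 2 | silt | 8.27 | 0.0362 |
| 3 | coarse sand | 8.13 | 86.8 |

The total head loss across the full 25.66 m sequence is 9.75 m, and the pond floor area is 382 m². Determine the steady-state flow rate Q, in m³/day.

16.3

Flow is perpendicular to layering, so the layers act in series and the equivalent K is the thickness-weighted harmonic mean.
Total thickness L = 9.26 + 8.27 + 8.13 = 25.66 m.
Σ(b_i/K_i) = 9.26/499 + 8.27/0.0362 + 8.13/86.8 = 228.6 d.
K_eq = L / Σ(b_i/K_i) = 25.66 / 228.6 = 0.1123 m/day.
Q = K_eq · A · (Δh/L) = 0.1123 × 382 × (9.75/25.66) = 16.30 m³/day.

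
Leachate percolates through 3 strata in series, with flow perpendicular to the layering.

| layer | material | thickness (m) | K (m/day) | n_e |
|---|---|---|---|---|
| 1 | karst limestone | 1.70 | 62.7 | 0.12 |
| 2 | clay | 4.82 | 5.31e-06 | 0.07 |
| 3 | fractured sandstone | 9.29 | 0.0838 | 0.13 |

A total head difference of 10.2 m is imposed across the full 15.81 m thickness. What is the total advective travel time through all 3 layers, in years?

426

With flow normal to the layers, continuity requires the same specific discharge q through every layer.
Σ(b_i/K_i) = 1.70/62.7 + 4.82/5.31e-06 + 9.29/0.0838 = 9.078e+05 d.
q = Δh / Σ(b_i/K_i) = 10.2 / 9.078e+05 = 1.124e-05 m/day.
In each layer the seepage velocity is v_i = q/n_i, so the layer transit time is t_i = b_i·n_i / q:
  layer 1 (karst limestone): t_1 = 1.70 × 0.12 / 1.124e-05 = 18157 d
  layer 2 (clay): t_2 = 4.82 × 0.07 / 1.124e-05 = 30030 d
  layer 3 (fractured sandstone): t_3 = 9.29 × 0.13 / 1.124e-05 = 1.075e+05 d
Total t = Σ t_i = 1.557e+05 days = 426.2 years.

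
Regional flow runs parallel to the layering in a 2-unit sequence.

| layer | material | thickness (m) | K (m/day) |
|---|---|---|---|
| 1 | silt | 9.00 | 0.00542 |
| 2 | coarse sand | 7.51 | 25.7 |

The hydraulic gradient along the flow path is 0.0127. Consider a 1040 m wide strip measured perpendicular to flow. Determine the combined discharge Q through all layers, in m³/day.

2550

Flow is parallel to layering, so each bed carries its own Darcy discharge and the transmissivities add.
Σ(K_i·b_i) = 0.00542×9.00 + 25.7×7.51 = 193.1 m²/day.
Hydraulic gradient i = 0.0127.
Q = Σ(K_i·b_i) · W · i = 193.1 × 1040 × 0.01270 = 2550 m³/day.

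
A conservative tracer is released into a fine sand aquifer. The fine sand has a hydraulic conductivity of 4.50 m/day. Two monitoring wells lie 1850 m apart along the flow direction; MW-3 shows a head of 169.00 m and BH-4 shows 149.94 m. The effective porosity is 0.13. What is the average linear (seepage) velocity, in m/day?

0.357

Hydraulic gradient i = (169.00 − 149.94) / 1850 = 19.06 / 1850 = 0.01030.
Darcy flux q = K · i = 4.500 × 0.01030 = 0.04636 m/day.
Seepage velocity v = q / n_e = 0.04636 / 0.13 = 0.3566 m/day.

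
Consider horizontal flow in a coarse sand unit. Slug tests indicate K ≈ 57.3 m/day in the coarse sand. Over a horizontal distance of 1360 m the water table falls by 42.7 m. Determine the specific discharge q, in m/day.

Hydraulic gradient i = Δh / L = 42.7 / 1360 = 0.03140.
Specific discharge q = K · i = 57.30 × 0.03140 = 1.799 m/day.

1.80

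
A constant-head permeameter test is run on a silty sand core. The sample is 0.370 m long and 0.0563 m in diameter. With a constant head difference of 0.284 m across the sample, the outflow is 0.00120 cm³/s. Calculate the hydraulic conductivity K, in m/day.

Cross-sectional area A = π·(d/2)² = π × (0.0563/2)² = 0.002489 m².
Convert discharge: 0.00120 cm³/s = 1.200e-09 m³/s.
Darcy's law rearranged: K = Q·L / (A·Δh) = 1.200e-09 × 0.370 / (0.002489 × 0.284) = 6.280e-07 m/s = 0.05426 m/day.

0.0543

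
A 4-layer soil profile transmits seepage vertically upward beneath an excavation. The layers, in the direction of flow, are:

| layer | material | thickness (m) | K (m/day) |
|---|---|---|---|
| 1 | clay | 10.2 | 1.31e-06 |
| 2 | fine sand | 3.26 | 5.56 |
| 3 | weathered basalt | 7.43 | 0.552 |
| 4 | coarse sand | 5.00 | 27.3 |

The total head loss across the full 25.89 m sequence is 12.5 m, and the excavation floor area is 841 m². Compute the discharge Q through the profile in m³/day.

0.00135

Flow is perpendicular to layering, so the layers act in series and the equivalent K is the thickness-weighted harmonic mean.
Total thickness L = 10.2 + 3.26 + 7.43 + 5.00 = 25.89 m.
Σ(b_i/K_i) = 10.2/1.31e-06 + 3.26/5.56 + 7.43/0.552 + 5.00/27.3 = 7.786e+06 d.
K_eq = L / Σ(b_i/K_i) = 25.89 / 7.786e+06 = 3.325e-06 m/day.
Q = K_eq · A · (Δh/L) = 3.325e-06 × 841 × (12.5/25.89) = 0.001350 m³/day.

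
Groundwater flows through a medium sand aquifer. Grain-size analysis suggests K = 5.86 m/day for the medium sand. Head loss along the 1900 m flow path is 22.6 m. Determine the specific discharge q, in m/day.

0.0697

Hydraulic gradient i = Δh / L = 22.6 / 1900 = 0.01189.
Specific discharge q = K · i = 5.860 × 0.01189 = 0.06970 m/day.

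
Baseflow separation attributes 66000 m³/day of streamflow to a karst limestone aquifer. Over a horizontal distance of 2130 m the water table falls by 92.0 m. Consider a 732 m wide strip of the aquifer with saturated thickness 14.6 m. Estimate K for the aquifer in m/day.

Cross-sectional area A = 732 × 14.6 = 10687 m².
Hydraulic gradient i = Δh / L = 92.0 / 2130 = 0.04319.
From Q = K·A·i, K = Q / (A·i) = 66000 / (10687 × 0.04319) = 143.0 m/day.

143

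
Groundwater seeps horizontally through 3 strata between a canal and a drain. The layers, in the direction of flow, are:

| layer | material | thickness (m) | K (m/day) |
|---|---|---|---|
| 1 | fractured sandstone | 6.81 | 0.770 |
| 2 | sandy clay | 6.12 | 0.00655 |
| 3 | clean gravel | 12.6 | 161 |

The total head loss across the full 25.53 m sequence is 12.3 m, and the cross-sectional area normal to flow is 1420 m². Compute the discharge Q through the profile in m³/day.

18.5

Flow is perpendicular to layering, so the layers act in series and the equivalent K is the thickness-weighted harmonic mean.
Total thickness L = 6.81 + 6.12 + 12.6 = 25.53 m.
Σ(b_i/K_i) = 6.81/0.770 + 6.12/0.00655 + 12.6/161 = 943.3 d.
K_eq = L / Σ(b_i/K_i) = 25.53 / 943.3 = 0.02707 m/day.
Q = K_eq · A · (Δh/L) = 0.02707 × 1420 × (12.3/25.53) = 18.52 m³/day.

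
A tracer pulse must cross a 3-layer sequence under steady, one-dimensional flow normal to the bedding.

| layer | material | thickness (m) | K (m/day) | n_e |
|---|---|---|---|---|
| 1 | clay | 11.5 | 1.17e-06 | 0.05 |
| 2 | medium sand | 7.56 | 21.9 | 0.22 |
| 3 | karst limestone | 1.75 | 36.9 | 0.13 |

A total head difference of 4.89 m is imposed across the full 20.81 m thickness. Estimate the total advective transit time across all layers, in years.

13600

With flow normal to the layers, continuity requires the same specific discharge q through every layer.
Σ(b_i/K_i) = 11.5/1.17e-06 + 7.56/21.9 + 1.75/36.9 = 9.829e+06 d.
q = Δh / Σ(b_i/K_i) = 4.89 / 9.829e+06 = 4.975e-07 m/day.
In each layer the seepage velocity is v_i = q/n_i, so the layer transit time is t_i = b_i·n_i / q:
  layer 1 (clay): t_1 = 11.5 × 0.05 / 4.975e-07 = 1.156e+06 d
  layer 2 (medium sand): t_2 = 7.56 × 0.22 / 4.975e-07 = 3.343e+06 d
  layer 3 (karst limestone): t_3 = 1.75 × 0.13 / 4.975e-07 = 4.573e+05 d
Total t = Σ t_i = 4.956e+06 days = 13569 years.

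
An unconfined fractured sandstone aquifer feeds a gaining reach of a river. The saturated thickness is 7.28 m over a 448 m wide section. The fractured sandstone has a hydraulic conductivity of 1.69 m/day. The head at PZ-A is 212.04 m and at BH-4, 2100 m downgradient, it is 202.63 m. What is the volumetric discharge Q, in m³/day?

24.7

Cross-sectional area A = 448 × 7.28 = 3261 m².
Hydraulic gradient i = (212.04 − 202.63) / 2100 = 9.41 / 2100 = 0.004481.
Darcy's law: Q = K · A · i = 1.690 × 3261 × 0.004481 = 24.70 m³/day.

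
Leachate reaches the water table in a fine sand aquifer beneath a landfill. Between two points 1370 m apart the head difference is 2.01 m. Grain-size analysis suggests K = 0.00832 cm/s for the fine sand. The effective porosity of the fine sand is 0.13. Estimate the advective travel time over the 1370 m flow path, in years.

Convert K: 0.00832 cm/s × 864 = 7.188 m/day.
Hydraulic gradient i = Δh / L = 2.01 / 1370 = 0.001467.
Darcy flux q = K · i = 7.188 × 0.001467 = 0.01055 m/day.
Seepage velocity v = q / n_e = 0.01055 / 0.13 = 0.08113 m/day.
Travel time t = L / v = 1370 / 0.08113 = 16887 days = 46.23 years.

46.2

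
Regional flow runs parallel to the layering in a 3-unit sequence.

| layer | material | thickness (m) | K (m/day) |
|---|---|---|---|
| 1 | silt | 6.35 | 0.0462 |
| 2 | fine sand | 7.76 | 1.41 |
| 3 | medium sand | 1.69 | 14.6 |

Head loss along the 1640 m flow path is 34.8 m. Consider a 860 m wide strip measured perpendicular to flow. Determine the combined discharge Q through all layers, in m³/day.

655

Flow is parallel to layering, so each bed carries its own Darcy discharge and the transmissivities add.
Σ(K_i·b_i) = 0.0462×6.35 + 1.41×7.76 + 14.6×1.69 = 35.91 m²/day.
Hydraulic gradient i = Δh / L = 34.8 / 1640 = 0.02122.
Q = Σ(K_i·b_i) · W · i = 35.91 × 860 × 0.02122 = 655.3 m³/day.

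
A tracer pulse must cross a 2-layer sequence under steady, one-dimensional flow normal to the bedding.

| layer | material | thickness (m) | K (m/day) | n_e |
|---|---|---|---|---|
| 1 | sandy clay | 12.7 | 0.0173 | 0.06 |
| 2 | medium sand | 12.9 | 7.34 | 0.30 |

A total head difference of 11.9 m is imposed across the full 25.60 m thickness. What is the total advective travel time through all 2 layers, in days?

286

With flow normal to the layers, continuity requires the same specific discharge q through every layer.
Σ(b_i/K_i) = 12.7/0.0173 + 12.9/7.34 = 735.9 d.
q = Δh / Σ(b_i/K_i) = 11.9 / 735.9 = 0.01617 m/day.
In each layer the seepage velocity is v_i = q/n_i, so the layer transit time is t_i = b_i·n_i / q:
  layer 1 (sandy clay): t_1 = 12.7 × 0.06 / 0.01617 = 47.12 d
  layer 2 (medium sand): t_2 = 12.9 × 0.30 / 0.01617 = 239.3 d
Total t = Σ t_i = 286.4 days.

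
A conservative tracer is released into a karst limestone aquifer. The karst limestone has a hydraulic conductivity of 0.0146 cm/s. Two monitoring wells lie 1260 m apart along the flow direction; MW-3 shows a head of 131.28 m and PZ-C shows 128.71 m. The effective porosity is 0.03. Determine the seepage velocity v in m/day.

Convert K: 0.0146 cm/s × 864 = 12.61 m/day.
Hydraulic gradient i = (131.28 − 128.71) / 1260 = 2.57 / 1260 = 0.002040.
Darcy flux q = K · i = 12.61 × 0.002040 = 0.02573 m/day.
Seepage velocity v = q / n_e = 0.02573 / 0.03 = 0.8576 m/day.

0.858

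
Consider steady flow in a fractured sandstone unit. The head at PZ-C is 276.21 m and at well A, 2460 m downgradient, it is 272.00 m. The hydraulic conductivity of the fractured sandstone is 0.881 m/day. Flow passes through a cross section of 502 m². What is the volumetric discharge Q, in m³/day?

0.757

Hydraulic gradient i = (276.21 − 272.00) / 2460 = 4.21 / 2460 = 0.001711.
Darcy's law: Q = K · A · i = 0.8810 × 502.0 × 0.001711 = 0.7569 m³/day.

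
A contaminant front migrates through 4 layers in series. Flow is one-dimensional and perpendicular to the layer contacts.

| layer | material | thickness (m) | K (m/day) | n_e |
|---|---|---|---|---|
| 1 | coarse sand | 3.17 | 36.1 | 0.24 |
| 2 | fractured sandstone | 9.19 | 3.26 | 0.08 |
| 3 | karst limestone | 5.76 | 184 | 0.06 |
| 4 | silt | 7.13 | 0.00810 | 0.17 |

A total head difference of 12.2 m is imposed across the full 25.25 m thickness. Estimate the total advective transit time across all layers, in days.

With flow normal to the layers, continuity requires the same specific discharge q through every layer.
Σ(b_i/K_i) = 3.17/36.1 + 9.19/3.26 + 5.76/184 + 7.13/0.00810 = 883.2 d.
q = Δh / Σ(b_i/K_i) = 12.2 / 883.2 = 0.01381 m/day.
In each layer the seepage velocity is v_i = q/n_i, so the layer transit time is t_i = b_i·n_i / q:
  layer 1 (coarse sand): t_1 = 3.17 × 0.24 / 0.01381 = 55.08 d
  layer 2 (fractured sandstone): t_2 = 9.19 × 0.08 / 0.01381 = 53.22 d
  layer 3 (karst limestone): t_3 = 5.76 × 0.06 / 0.01381 = 25.02 d
  layer 4 (silt): t_4 = 7.13 × 0.17 / 0.01381 = 87.75 d
Total t = Σ t_i = 221.1 days.

221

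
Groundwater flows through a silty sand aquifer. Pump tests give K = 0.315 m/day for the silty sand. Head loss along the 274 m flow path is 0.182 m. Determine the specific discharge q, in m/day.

0.000209

Hydraulic gradient i = Δh / L = 0.182 / 274 = 0.0006642.
Specific discharge q = K · i = 0.3150 × 0.0006642 = 0.0002092 m/day.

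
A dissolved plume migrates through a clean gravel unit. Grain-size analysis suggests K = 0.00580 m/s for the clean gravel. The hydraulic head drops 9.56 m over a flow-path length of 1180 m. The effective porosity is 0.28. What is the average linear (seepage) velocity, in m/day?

14.5

Convert K: 0.00580 m/s × 86400 = 501.1 m/day.
Hydraulic gradient i = Δh / L = 9.56 / 1180 = 0.008102.
Darcy flux q = K · i = 501.1 × 0.008102 = 4.060 m/day.
Seepage velocity v = q / n_e = 4.060 / 0.28 = 14.50 m/day.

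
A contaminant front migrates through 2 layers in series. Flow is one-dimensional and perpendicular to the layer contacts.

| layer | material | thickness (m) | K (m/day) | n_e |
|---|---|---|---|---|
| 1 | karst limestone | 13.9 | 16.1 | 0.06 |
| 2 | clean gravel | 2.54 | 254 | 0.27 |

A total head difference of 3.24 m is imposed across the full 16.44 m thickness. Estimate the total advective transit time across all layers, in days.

With flow normal to the layers, continuity requires the same specific discharge q through every layer.
Σ(b_i/K_i) = 13.9/16.1 + 2.54/254 = 0.8734 d.
q = Δh / Σ(b_i/K_i) = 3.24 / 0.8734 = 3.710 m/day.
In each layer the seepage velocity is v_i = q/n_i, so the layer transit time is t_i = b_i·n_i / q:
  layer 1 (karst limestone): t_1 = 13.9 × 0.06 / 3.710 = 0.2248 d
  layer 2 (clean gravel): t_2 = 2.54 × 0.27 / 3.710 = 0.1849 d
Total t = Σ t_i = 0.4097 days.

0.410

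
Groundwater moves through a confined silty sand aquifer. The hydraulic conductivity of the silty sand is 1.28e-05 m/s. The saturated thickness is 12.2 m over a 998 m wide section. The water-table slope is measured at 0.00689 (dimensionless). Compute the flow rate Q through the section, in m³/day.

Convert K: 1.28e-05 m/s × 86400 = 1.106 m/day.
Cross-sectional area A = 998 × 12.2 = 12176 m².
Hydraulic gradient i = 0.00689.
Darcy's law: Q = K · A · i = 1.106 × 12176 × 0.006890 = 92.78 m³/day.

92.8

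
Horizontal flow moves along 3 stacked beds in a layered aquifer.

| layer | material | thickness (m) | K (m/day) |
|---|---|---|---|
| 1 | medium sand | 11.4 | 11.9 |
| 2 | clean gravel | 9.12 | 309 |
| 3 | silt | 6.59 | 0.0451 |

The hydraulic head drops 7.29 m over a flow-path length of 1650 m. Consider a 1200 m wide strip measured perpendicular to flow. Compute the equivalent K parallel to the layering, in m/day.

Flow is parallel to layering, so each bed carries its own Darcy discharge and the transmissivities add.
Σ(K_i·b_i) = 11.9×11.4 + 309×9.12 + 0.0451×6.59 = 2954 m²/day.
Total thickness b = 27.11 m, so K_eq = Σ(K_i·b_i)/b = 109.0 m/day.

109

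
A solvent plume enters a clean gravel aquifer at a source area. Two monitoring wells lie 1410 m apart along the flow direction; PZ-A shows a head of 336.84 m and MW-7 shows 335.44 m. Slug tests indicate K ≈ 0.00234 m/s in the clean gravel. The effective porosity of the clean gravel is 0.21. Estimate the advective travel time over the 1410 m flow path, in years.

Convert K: 0.00234 m/s × 86400 = 202.2 m/day.
Hydraulic gradient i = (336.84 − 335.44) / 1410 = 1.4 / 1410 = 0.0009929.
Darcy flux q = K · i = 202.2 × 0.0009929 = 0.2007 m/day.
Seepage velocity v = q / n_e = 0.2007 / 0.21 = 0.9559 m/day.
Travel time t = L / v = 1410 / 0.9559 = 1475 days = 4.038 years.

4.04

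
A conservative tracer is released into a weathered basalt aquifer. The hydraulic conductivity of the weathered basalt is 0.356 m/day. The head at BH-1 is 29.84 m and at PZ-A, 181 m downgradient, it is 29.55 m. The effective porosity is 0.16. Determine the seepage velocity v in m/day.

Hydraulic gradient i = (29.84 − 29.55) / 181 = 0.29 / 181 = 0.001602.
Darcy flux q = K · i = 0.3560 × 0.001602 = 0.0005704 m/day.
Seepage velocity v = q / n_e = 0.0005704 / 0.16 = 0.003565 m/day.

0.00356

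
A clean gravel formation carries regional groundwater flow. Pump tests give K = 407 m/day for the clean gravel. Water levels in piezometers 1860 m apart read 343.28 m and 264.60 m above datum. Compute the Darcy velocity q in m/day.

17.2

Hydraulic gradient i = (343.28 − 264.60) / 1860 = 78.68 / 1860 = 0.04230.
Specific discharge q = K · i = 407.0 × 0.04230 = 17.22 m/day.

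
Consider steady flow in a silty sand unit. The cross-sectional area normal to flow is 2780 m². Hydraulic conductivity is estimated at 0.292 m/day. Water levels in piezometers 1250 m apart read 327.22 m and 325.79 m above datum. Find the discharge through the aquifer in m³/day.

0.929

Hydraulic gradient i = (327.22 − 325.79) / 1250 = 1.43 / 1250 = 0.001144.
Darcy's law: Q = K · A · i = 0.2920 × 2780 × 0.001144 = 0.9287 m³/day.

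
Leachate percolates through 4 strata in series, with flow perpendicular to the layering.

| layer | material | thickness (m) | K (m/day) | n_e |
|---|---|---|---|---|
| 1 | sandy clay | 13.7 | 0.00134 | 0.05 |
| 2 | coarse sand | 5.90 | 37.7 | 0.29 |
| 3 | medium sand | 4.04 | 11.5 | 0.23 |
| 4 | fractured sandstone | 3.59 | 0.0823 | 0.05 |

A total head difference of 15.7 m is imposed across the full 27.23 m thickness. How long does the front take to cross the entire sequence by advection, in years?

6.28

With flow normal to the layers, continuity requires the same specific discharge q through every layer.
Σ(b_i/K_i) = 13.7/0.00134 + 5.90/37.7 + 4.04/11.5 + 3.59/0.0823 = 10268 d.
q = Δh / Σ(b_i/K_i) = 15.7 / 10268 = 0.001529 m/day.
In each layer the seepage velocity is v_i = q/n_i, so the layer transit time is t_i = b_i·n_i / q:
  layer 1 (sandy clay): t_1 = 13.7 × 0.05 / 0.001529 = 448.0 d
  layer 2 (coarse sand): t_2 = 5.90 × 0.29 / 0.001529 = 1119 d
  layer 3 (medium sand): t_3 = 4.04 × 0.23 / 0.001529 = 607.7 d
  layer 4 (fractured sandstone): t_4 = 3.59 × 0.05 / 0.001529 = 117.4 d
Total t = Σ t_i = 2292 days = 6.275 years.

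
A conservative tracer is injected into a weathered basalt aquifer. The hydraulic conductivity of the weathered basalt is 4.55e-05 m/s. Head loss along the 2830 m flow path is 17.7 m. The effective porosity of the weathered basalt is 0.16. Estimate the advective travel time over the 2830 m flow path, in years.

Convert K: 4.55e-05 m/s × 86400 = 3.931 m/day.
Hydraulic gradient i = Δh / L = 17.7 / 2830 = 0.006254.
Darcy flux q = K · i = 3.931 × 0.006254 = 0.02459 m/day.
Seepage velocity v = q / n_e = 0.02459 / 0.16 = 0.1537 m/day.
Travel time t = L / v = 2830 / 0.1537 = 18416 days = 50.42 years.

50.4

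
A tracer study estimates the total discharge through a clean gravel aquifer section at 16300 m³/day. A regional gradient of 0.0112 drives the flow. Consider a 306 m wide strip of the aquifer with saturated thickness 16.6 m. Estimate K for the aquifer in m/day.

Cross-sectional area A = 306 × 16.6 = 5080 m².
Hydraulic gradient i = 0.0112.
From Q = K·A·i, K = Q / (A·i) = 16300 / (5080 × 0.01120) = 286.5 m/day.

287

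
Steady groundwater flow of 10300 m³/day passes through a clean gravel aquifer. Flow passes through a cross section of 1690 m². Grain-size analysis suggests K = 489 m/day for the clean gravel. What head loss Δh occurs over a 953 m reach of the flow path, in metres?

11.9

From Q = K·A·i, i = Q / (K·A) = 10300 / (489.0 × 1690) = 0.01246.
Head loss Δh = i · L = 0.01246 × 953 = 11.88 m.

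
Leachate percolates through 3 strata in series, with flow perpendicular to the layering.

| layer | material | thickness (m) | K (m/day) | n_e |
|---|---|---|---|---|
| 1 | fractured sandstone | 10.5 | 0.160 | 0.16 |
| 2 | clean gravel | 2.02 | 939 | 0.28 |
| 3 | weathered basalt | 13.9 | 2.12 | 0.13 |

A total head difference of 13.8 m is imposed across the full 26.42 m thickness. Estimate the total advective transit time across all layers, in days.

21.2

With flow normal to the layers, continuity requires the same specific discharge q through every layer.
Σ(b_i/K_i) = 10.5/0.160 + 2.02/939 + 13.9/2.12 = 72.18 d.
q = Δh / Σ(b_i/K_i) = 13.8 / 72.18 = 0.1912 m/day.
In each layer the seepage velocity is v_i = q/n_i, so the layer transit time is t_i = b_i·n_i / q:
  layer 1 (fractured sandstone): t_1 = 10.5 × 0.16 / 0.1912 = 8.788 d
  layer 2 (clean gravel): t_2 = 2.02 × 0.28 / 0.1912 = 2.958 d
  layer 3 (weathered basalt): t_3 = 13.9 × 0.13 / 0.1912 = 9.452 d
Total t = Σ t_i = 21.20 days.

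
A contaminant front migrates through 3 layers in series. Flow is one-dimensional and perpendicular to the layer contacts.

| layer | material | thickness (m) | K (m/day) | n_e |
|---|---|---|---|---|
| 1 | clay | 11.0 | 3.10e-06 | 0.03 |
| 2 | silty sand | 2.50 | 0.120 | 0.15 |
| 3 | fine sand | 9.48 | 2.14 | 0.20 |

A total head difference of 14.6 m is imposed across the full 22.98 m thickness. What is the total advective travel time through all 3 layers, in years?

1730

With flow normal to the layers, continuity requires the same specific discharge q through every layer.
Σ(b_i/K_i) = 11.0/3.10e-06 + 2.50/0.120 + 9.48/2.14 = 3.548e+06 d.
q = Δh / Σ(b_i/K_i) = 14.6 / 3.548e+06 = 4.115e-06 m/day.
In each layer the seepage velocity is v_i = q/n_i, so the layer transit time is t_i = b_i·n_i / q:
  layer 1 (clay): t_1 = 11.0 × 0.03 / 4.115e-06 = 80204 d
  layer 2 (silty sand): t_2 = 2.50 × 0.15 / 4.115e-06 = 91141 d
  layer 3 (fine sand): t_3 = 9.48 × 0.20 / 4.115e-06 = 4.608e+05 d
Total t = Σ t_i = 6.322e+05 days = 1731 years.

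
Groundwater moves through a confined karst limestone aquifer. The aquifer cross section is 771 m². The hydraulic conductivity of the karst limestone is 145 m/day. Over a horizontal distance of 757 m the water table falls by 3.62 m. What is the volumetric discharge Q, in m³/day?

Hydraulic gradient i = Δh / L = 3.62 / 757 = 0.004782.
Darcy's law: Q = K · A · i = 145.0 × 771.0 × 0.004782 = 534.6 m³/day.

535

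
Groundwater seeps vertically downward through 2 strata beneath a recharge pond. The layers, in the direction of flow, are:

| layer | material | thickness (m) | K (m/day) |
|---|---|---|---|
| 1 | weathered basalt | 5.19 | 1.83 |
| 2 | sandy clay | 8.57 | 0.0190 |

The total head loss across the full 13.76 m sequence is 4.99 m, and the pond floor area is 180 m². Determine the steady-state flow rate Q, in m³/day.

Flow is perpendicular to layering, so the layers act in series and the equivalent K is the thickness-weighted harmonic mean.
Total thickness L = 5.19 + 8.57 = 13.76 m.
Σ(b_i/K_i) = 5.19/1.83 + 8.57/0.0190 = 453.9 d.
K_eq = L / Σ(b_i/K_i) = 13.76 / 453.9 = 0.03032 m/day.
Q = K_eq · A · (Δh/L) = 0.03032 × 180 × (4.99/13.76) = 1.979 m³/day.

1.98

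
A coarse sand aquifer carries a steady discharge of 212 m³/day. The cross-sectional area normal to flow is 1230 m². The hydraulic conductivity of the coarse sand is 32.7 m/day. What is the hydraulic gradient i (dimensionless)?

0.00527

From Q = K·A·i, i = Q / (K·A) = 212 / (32.70 × 1230) = 0.005271.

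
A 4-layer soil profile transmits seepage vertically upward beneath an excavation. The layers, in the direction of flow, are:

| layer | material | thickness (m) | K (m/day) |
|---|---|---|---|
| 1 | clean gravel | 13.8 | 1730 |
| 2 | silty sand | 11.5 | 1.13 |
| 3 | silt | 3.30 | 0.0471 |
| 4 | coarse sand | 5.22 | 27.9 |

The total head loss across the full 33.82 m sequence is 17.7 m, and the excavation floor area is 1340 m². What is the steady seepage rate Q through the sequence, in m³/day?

295

Flow is perpendicular to layering, so the layers act in series and the equivalent K is the thickness-weighted harmonic mean.
Total thickness L = 13.8 + 11.5 + 3.30 + 5.22 = 33.82 m.
Σ(b_i/K_i) = 13.8/1730 + 11.5/1.13 + 3.30/0.0471 + 5.22/27.9 = 80.44 d.
K_eq = L / Σ(b_i/K_i) = 33.82 / 80.44 = 0.4205 m/day.
Q = K_eq · A · (Δh/L) = 0.4205 × 1340 × (17.7/33.82) = 294.9 m³/day.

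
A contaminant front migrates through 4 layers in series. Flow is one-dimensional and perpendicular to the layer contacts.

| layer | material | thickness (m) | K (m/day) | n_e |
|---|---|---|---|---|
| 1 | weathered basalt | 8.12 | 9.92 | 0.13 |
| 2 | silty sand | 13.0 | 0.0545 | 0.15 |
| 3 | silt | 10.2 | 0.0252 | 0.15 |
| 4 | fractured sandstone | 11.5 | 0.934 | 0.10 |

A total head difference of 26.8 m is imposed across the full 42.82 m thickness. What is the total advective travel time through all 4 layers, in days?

139

With flow normal to the layers, continuity requires the same specific discharge q through every layer.
Σ(b_i/K_i) = 8.12/9.92 + 13.0/0.0545 + 10.2/0.0252 + 11.5/0.934 = 656.4 d.
q = Δh / Σ(b_i/K_i) = 26.8 / 656.4 = 0.04083 m/day.
In each layer the seepage velocity is v_i = q/n_i, so the layer transit time is t_i = b_i·n_i / q:
  layer 1 (weathered basalt): t_1 = 8.12 × 0.13 / 0.04083 = 25.86 d
  layer 2 (silty sand): t_2 = 13.0 × 0.15 / 0.04083 = 47.76 d
  layer 3 (silt): t_3 = 10.2 × 0.15 / 0.04083 = 37.48 d
  layer 4 (fractured sandstone): t_4 = 11.5 × 0.10 / 0.04083 = 28.17 d
Total t = Σ t_i = 139.3 days.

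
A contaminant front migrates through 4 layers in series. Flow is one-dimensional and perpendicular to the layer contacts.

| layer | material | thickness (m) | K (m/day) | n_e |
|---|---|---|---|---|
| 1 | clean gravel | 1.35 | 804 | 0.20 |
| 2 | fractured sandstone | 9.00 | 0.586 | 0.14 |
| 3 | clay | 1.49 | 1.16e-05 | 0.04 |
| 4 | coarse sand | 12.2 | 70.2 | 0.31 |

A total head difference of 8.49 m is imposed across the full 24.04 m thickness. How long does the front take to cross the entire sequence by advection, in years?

223

With flow normal to the layers, continuity requires the same specific discharge q through every layer.
Σ(b_i/K_i) = 1.35/804 + 9.00/0.586 + 1.49/1.16e-05 + 12.2/70.2 = 1.285e+05 d.
q = Δh / Σ(b_i/K_i) = 8.49 / 1.285e+05 = 6.609e-05 m/day.
In each layer the seepage velocity is v_i = q/n_i, so the layer transit time is t_i = b_i·n_i / q:
  layer 1 (clean gravel): t_1 = 1.35 × 0.20 / 6.609e-05 = 4085 d
  layer 2 (fractured sandstone): t_2 = 9.00 × 0.14 / 6.609e-05 = 19065 d
  layer 3 (clay): t_3 = 1.49 × 0.04 / 6.609e-05 = 901.8 d
  layer 4 (coarse sand): t_4 = 12.2 × 0.31 / 6.609e-05 = 57226 d
Total t = Σ t_i = 81279 days = 222.5 years.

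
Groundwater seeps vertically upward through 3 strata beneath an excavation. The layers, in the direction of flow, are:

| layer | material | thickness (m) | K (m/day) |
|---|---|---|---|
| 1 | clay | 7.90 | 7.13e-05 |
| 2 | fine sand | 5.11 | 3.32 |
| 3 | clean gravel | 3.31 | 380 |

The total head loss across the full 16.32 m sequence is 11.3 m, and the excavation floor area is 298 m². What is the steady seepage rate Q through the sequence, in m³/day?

Flow is perpendicular to layering, so the layers act in series and the equivalent K is the thickness-weighted harmonic mean.
Total thickness L = 7.90 + 5.11 + 3.31 = 16.32 m.
Σ(b_i/K_i) = 7.90/7.13e-05 + 5.11/3.32 + 3.31/380 = 1.108e+05 d.
K_eq = L / Σ(b_i/K_i) = 16.32 / 1.108e+05 = 0.0001473 m/day.
Q = K_eq · A · (Δh/L) = 0.0001473 × 298 × (11.3/16.32) = 0.03039 m³/day.

0.0304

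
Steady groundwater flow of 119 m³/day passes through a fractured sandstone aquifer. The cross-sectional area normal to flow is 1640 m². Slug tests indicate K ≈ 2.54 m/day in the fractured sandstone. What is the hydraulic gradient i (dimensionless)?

From Q = K·A·i, i = Q / (K·A) = 119 / (2.540 × 1640) = 0.02857.

0.0286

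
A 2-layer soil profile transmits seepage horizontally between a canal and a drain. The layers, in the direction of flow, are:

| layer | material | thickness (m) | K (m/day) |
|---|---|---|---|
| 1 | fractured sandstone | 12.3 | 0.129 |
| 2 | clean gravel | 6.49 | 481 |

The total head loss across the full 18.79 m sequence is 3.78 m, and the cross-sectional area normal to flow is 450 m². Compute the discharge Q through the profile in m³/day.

Flow is perpendicular to layering, so the layers act in series and the equivalent K is the thickness-weighted harmonic mean.
Total thickness L = 12.3 + 6.49 = 18.79 m.
Σ(b_i/K_i) = 12.3/0.129 + 6.49/481 = 95.36 d.
K_eq = L / Σ(b_i/K_i) = 18.79 / 95.36 = 0.1970 m/day.
Q = K_eq · A · (Δh/L) = 0.1970 × 450 × (3.78/18.79) = 17.84 m³/day.

17.8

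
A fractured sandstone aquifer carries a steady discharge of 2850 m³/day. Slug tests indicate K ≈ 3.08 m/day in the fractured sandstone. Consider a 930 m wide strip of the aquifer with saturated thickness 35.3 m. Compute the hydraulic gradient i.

Cross-sectional area A = 930 × 35.3 = 32829 m².
From Q = K·A·i, i = Q / (K·A) = 2850 / (3.080 × 32829) = 0.02819.

0.0282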